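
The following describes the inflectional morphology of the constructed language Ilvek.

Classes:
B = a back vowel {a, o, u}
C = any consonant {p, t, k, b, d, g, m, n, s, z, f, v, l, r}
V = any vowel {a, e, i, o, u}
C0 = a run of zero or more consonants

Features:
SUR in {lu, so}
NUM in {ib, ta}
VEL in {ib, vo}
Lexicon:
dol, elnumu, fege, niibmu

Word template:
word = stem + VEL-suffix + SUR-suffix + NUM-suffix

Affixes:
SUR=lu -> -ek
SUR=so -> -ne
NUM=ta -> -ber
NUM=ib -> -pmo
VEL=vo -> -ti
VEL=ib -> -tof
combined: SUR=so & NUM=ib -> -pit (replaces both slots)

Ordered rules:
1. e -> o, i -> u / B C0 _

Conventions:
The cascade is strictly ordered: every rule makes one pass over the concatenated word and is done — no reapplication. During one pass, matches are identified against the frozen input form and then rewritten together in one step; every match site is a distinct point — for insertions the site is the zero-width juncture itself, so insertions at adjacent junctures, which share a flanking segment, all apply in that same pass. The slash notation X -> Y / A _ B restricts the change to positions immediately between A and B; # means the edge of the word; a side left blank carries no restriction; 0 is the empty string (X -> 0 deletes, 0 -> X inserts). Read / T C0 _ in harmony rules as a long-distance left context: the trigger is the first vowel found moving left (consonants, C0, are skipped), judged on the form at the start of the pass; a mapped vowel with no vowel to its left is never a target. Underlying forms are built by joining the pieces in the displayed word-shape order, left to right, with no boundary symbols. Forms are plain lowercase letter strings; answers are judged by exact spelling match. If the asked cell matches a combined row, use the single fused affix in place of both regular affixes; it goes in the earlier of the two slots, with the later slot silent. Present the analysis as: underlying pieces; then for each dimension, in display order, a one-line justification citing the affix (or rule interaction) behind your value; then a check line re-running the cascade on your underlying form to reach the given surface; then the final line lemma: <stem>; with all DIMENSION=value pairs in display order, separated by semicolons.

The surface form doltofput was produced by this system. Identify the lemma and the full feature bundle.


underlying: dol-tof-pit
SUR=so - signalled by the combined affix row
NUM=ib - signalled by the combined affix row
VEL=ib - signalled by the affix -tof
check: doltofpit -> doltofput
lemma: dol; SUR=so; NUM=ib; VEL=ib


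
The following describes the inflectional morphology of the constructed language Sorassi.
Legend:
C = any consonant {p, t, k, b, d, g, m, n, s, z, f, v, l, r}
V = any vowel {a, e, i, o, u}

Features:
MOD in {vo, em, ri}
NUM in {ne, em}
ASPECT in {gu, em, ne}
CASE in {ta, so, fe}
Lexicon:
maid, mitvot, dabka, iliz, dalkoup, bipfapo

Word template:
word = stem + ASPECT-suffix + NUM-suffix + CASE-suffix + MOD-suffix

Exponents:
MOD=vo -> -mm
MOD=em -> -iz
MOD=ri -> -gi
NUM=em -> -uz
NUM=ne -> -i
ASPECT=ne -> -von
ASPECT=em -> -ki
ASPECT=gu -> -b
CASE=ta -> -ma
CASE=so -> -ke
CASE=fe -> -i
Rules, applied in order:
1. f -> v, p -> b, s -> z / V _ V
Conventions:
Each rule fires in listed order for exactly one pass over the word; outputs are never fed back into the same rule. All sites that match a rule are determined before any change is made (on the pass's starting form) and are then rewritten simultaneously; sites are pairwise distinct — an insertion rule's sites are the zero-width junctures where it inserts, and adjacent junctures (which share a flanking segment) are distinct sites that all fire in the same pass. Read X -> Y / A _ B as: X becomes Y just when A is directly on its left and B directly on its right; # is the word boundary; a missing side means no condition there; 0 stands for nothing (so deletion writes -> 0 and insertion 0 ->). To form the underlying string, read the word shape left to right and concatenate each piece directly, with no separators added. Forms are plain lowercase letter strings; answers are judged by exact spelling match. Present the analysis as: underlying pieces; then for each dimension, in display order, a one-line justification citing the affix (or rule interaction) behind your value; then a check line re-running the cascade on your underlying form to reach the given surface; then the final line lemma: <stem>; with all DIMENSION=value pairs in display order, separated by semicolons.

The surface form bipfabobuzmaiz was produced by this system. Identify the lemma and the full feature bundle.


underlying: bipfapo-b-uz-ma-iz
MOD=em - signalled by the affix -iz
NUM=em - signalled by the affix -uz
ASPECT=gu - signalled by the affix -b
CASE=ta - signalled by the affix -ma
check: bipfapobuzmaiz -> bipfabobuzmaiz
lemma: bipfapo; MOD=em; NUM=em; ASPECT=gu; CASE=ta


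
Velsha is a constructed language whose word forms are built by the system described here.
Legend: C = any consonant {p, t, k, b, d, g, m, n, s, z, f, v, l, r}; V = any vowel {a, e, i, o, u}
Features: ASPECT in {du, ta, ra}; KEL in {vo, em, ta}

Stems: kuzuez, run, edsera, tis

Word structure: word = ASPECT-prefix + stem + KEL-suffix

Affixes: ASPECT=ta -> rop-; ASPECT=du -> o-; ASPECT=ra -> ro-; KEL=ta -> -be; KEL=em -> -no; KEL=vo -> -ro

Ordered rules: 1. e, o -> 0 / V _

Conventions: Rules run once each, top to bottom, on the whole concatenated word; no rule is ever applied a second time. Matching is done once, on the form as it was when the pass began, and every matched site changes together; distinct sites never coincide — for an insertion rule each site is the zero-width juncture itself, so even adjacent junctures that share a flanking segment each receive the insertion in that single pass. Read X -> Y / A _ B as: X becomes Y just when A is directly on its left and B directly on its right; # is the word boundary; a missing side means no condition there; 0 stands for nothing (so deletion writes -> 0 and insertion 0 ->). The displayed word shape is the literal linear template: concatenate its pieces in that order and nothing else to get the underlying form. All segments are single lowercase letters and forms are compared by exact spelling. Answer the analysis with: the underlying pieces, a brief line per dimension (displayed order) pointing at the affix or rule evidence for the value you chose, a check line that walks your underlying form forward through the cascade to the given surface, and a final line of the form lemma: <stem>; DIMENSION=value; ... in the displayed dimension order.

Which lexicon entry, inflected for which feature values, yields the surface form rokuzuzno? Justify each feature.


underlying: ro-kuzuez-no
ASPECT=ra - signalled by the affix ro-
KEL=em - signalled by the affix -no
check: rokuzuezno -> rokuzuzno
lemma: kuzuez; ASPECT=ra; KEL=em


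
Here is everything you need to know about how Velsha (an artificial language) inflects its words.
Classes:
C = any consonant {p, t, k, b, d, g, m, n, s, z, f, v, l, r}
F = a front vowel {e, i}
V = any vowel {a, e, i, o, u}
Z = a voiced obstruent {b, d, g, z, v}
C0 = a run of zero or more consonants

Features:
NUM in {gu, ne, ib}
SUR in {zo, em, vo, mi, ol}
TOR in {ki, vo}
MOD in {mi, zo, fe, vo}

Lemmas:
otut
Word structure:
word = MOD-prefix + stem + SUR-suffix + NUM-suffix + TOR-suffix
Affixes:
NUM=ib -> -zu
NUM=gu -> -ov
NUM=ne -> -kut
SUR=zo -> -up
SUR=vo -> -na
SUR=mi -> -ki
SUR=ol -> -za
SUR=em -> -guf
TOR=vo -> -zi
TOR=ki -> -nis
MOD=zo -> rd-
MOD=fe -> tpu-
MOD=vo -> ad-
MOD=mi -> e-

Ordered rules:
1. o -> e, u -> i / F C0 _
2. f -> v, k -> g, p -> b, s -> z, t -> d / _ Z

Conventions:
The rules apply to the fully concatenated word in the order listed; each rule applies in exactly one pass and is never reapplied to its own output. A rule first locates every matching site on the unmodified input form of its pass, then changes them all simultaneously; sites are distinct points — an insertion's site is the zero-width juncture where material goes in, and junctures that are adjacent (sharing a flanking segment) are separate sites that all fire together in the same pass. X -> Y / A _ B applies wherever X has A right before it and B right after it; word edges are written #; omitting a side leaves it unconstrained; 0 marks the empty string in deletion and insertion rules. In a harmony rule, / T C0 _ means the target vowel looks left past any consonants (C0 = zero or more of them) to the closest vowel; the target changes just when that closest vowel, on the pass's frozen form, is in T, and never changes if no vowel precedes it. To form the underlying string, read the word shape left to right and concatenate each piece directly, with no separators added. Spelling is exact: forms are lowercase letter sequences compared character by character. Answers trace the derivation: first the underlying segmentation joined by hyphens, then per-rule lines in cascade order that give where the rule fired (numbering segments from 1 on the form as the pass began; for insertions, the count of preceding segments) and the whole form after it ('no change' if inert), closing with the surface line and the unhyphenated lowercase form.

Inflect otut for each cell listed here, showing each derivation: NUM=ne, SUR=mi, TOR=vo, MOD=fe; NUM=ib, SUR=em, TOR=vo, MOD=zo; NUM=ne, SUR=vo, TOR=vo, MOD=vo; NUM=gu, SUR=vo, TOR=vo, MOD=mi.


cell NUM=ne, SUR=mi, TOR=vo, MOD=fe:
underlying: tpu-otut-ki-kut-zi
1. o -> e, u -> i / F C0 _: fires at position(s) 11: tpuotutkikitzi
2. f -> v, k -> g, p -> b, s -> z, t -> d / _ Z: fires at position(s) 12: tpuotutkikidzi
surface: tpuotutkikidzi

cell NUM=ib, SUR=em, TOR=vo, MOD=zo:
underlying: rd-otut-guf-zu-zi
1. o -> e, u -> i / F C0 _: no change
2. f -> v, k -> g, p -> b, s -> z, t -> d / _ Z: fires at position(s) 6, 9: rdotudguvzuzi
surface: rdotudguvzuzi

cell NUM=ne, SUR=vo, TOR=vo, MOD=vo:
underlying: ad-otut-na-kut-zi
1. o -> e, u -> i / F C0 _: no change
2. f -> v, k -> g, p -> b, s -> z, t -> d / _ Z: fires at position(s) 11: adotutnakudzi
surface: adotutnakudzi

cell NUM=gu, SUR=vo, TOR=vo, MOD=mi:
underlying: e-otut-na-ov-zi
1. o -> e, u -> i / F C0 _: fires at position(s) 2: eetutnaovzi
2. f -> v, k -> g, p -> b, s -> z, t -> d / _ Z: no change
surface: eetutnaovzi


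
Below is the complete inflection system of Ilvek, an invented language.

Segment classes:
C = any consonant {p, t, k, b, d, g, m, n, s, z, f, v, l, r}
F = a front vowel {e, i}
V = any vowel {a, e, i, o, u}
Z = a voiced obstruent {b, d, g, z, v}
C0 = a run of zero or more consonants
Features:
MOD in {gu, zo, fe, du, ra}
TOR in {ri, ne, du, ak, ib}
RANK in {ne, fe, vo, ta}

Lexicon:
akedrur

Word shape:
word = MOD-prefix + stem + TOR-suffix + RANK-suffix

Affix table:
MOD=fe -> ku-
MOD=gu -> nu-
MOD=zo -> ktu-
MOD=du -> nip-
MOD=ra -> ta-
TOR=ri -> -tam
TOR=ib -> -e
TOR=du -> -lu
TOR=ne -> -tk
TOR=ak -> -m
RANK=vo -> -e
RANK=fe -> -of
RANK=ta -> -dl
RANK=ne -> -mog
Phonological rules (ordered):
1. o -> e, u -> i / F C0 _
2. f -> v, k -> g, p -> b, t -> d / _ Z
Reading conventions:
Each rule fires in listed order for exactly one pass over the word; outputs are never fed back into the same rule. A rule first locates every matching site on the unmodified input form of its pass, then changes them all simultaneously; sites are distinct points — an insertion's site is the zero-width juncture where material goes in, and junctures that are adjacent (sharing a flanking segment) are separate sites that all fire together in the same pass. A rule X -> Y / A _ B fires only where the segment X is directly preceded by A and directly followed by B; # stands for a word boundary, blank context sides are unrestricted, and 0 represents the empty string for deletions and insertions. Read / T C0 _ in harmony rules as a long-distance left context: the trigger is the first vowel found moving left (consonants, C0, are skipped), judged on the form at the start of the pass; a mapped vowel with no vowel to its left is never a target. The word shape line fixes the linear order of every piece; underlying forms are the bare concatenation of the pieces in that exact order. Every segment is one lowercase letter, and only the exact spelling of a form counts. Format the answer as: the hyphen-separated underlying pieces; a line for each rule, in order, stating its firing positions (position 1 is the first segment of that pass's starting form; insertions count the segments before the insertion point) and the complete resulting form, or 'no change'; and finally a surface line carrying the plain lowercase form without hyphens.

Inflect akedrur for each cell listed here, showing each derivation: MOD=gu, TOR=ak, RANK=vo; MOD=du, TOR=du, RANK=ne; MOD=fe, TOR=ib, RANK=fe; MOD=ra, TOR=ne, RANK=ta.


cell MOD=gu, TOR=ak, RANK=vo:
underlying: nu-akedrur-m-e
1. o -> e, u -> i / F C0 _: fires at position(s) 8: nuakedrirme
2. f -> v, k -> g, p -> b, t -> d / _ Z: no change
surface: nuakedrirme

cell MOD=du, TOR=du, RANK=ne:
underlying: nip-akedrur-lu-mog
1. o -> e, u -> i / F C0 _: fires at position(s) 9: nipakedrirlumog
2. f -> v, k -> g, p -> b, t -> d / _ Z: no change
surface: nipakedrirlumog

cell MOD=fe, TOR=ib, RANK=fe:
underlying: ku-akedrur-e-of
1. o -> e, u -> i / F C0 _: fires at position(s) 8, 11: kuakedrireef
2. f -> v, k -> g, p -> b, t -> d / _ Z: no change
surface: kuakedrireef

cell MOD=ra, TOR=ne, RANK=ta:
underlying: ta-akedrur-tk-dl
1. o -> e, u -> i / F C0 _: fires at position(s) 8: taakedrirtkdl
2. f -> v, k -> g, p -> b, t -> d / _ Z: fires at position(s) 11: taakedrirtgdl
surface: taakedrirtgdl


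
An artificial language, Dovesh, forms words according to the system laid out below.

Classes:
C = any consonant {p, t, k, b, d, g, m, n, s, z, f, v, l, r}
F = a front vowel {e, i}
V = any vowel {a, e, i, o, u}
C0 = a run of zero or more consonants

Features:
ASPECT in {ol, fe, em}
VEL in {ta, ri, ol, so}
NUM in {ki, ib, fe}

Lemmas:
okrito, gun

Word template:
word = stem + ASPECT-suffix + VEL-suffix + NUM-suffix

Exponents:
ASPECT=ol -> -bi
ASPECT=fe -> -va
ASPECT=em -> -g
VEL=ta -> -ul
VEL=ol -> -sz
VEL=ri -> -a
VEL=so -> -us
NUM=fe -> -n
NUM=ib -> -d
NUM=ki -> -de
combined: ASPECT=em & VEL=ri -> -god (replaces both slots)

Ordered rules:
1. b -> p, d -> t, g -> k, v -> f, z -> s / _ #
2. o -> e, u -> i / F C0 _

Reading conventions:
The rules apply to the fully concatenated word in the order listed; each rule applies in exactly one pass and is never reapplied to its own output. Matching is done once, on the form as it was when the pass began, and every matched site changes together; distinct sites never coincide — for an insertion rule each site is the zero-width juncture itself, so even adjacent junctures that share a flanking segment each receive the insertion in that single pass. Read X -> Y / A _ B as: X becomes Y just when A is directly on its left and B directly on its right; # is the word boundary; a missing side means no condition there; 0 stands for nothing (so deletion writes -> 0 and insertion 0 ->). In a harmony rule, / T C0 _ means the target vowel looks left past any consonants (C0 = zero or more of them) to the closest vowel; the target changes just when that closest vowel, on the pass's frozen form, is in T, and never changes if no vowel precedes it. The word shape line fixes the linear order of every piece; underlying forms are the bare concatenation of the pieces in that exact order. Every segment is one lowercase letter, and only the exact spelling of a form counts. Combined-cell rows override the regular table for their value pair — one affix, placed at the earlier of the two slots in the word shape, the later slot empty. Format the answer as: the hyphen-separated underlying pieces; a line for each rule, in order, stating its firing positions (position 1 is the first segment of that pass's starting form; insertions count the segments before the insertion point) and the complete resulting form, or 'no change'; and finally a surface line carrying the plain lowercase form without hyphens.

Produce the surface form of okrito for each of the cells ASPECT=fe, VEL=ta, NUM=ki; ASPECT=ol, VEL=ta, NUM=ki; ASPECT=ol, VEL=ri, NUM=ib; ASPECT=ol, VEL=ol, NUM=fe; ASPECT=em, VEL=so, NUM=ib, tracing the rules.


cell ASPECT=fe, VEL=ta, NUM=ki:
underlying: okrito-va-ul-de
1. b -> p, d -> t, g -> k, v -> f, z -> s / _ #: no change
2. o -> e, u -> i / F C0 _: fires at position(s) 6: okritevaulde
surface: okritevaulde

cell ASPECT=ol, VEL=ta, NUM=ki:
underlying: okrito-bi-ul-de
1. b -> p, d -> t, g -> k, v -> f, z -> s / _ #: no change
2. o -> e, u -> i / F C0 _: fires at position(s) 6, 9: okritebiilde
surface: okritebiilde

cell ASPECT=ol, VEL=ri, NUM=ib:
underlying: okrito-bi-a-d
1. b -> p, d -> t, g -> k, v -> f, z -> s / _ #: fires at position(s) 10: okritobiat
2. o -> e, u -> i / F C0 _: fires at position(s) 6: okritebiat
surface: okritebiat

cell ASPECT=ol, VEL=ol, NUM=fe:
underlying: okrito-bi-sz-n
1. b -> p, d -> t, g -> k, v -> f, z -> s / _ #: no change
2. o -> e, u -> i / F C0 _: fires at position(s) 6: okritebiszn
surface: okritebiszn

cell ASPECT=em, VEL=so, NUM=ib:
underlying: okrito-g-us-d
1. b -> p, d -> t, g -> k, v -> f, z -> s / _ #: fires at position(s) 10: okritogust
2. o -> e, u -> i / F C0 _: fires at position(s) 6: okritegust
surface: okritegust


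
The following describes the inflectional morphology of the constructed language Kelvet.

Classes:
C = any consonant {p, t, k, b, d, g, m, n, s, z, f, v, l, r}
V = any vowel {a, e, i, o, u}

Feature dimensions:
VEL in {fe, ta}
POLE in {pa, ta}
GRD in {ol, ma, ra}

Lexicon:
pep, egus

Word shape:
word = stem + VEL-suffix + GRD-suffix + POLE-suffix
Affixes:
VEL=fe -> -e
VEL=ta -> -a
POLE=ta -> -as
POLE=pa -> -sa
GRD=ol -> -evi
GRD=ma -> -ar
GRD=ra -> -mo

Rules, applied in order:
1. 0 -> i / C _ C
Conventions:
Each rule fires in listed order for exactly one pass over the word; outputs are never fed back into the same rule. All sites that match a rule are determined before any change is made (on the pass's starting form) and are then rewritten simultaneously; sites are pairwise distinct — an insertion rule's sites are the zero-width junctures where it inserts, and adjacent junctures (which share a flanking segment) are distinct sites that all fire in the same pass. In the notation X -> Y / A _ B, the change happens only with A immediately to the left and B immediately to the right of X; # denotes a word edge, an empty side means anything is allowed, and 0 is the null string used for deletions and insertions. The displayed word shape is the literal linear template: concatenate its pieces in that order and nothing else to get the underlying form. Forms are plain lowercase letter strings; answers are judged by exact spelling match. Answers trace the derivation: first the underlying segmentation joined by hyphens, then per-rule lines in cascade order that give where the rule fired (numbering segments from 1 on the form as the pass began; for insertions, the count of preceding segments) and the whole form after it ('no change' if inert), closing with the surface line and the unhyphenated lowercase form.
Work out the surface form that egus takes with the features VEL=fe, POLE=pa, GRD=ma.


underlying: egus-e-ar-sa
1. 0 -> i / C _ C: inserts after position(s) 7: egusearisa
surface: egusearisa


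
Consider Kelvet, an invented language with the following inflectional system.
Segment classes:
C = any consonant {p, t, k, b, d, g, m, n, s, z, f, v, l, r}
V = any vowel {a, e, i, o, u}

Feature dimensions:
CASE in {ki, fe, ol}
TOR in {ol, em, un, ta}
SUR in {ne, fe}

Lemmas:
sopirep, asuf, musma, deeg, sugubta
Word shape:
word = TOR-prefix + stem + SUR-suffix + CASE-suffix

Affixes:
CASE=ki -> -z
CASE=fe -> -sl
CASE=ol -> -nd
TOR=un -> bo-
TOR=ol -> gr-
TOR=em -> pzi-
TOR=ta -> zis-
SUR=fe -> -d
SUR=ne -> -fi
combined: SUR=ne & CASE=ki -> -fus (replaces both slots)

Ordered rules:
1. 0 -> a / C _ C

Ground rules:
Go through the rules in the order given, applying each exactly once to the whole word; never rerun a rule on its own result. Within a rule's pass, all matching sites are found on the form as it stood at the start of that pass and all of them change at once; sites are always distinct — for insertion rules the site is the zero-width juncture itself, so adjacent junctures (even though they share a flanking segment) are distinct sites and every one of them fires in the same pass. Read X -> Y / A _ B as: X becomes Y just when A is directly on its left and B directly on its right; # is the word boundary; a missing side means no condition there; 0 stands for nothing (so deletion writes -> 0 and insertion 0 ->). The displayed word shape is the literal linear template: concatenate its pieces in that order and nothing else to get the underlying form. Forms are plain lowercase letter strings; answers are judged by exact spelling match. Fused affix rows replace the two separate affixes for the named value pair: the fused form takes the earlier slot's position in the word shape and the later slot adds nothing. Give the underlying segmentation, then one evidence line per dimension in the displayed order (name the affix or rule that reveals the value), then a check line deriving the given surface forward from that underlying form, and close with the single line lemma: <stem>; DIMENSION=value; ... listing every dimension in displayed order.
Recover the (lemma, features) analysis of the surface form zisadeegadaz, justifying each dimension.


underlying: zis-deeg-d-z
CASE=ki - signalled by the affix -z
TOR=ta - signalled by the affix zis-
SUR=fe - signalled by the affix -d
check: zisdeegdz -> zisadeegadaz
lemma: deeg; CASE=ki; TOR=ta; SUR=fe


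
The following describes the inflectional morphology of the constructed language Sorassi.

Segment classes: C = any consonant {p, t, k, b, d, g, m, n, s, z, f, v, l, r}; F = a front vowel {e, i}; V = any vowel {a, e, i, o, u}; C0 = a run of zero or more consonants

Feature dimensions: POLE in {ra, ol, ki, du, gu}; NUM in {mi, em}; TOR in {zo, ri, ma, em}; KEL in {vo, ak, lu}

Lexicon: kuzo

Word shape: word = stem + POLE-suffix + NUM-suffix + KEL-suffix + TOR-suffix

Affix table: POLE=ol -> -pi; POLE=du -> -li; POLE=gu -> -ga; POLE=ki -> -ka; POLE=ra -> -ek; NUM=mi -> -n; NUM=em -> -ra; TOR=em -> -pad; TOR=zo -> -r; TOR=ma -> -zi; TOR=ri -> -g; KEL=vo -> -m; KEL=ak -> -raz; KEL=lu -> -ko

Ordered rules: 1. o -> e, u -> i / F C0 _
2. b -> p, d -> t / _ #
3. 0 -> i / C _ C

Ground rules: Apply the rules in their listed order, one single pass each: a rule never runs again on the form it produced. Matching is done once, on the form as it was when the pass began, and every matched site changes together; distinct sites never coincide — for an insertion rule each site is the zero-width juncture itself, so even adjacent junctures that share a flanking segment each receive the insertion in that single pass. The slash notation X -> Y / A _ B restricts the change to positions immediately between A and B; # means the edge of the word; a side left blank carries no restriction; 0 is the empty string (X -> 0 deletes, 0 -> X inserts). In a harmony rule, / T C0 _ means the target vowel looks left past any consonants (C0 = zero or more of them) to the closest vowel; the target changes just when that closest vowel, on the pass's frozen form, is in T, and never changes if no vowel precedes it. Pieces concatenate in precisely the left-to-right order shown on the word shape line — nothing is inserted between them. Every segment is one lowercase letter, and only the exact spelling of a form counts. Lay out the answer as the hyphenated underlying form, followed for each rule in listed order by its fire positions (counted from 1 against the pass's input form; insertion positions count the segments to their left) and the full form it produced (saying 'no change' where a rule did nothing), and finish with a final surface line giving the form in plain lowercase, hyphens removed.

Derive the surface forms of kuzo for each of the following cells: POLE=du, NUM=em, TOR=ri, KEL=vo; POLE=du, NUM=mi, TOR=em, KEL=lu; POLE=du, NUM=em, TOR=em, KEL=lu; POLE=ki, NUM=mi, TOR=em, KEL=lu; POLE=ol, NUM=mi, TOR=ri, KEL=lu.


cell POLE=du, NUM=em, TOR=ri, KEL=vo:
underlying: kuzo-li-ra-m-g
1. o -> e, u -> i / F C0 _: no change
2. b -> p, d -> t / _ #: no change
3. 0 -> i / C _ C: inserts after position(s) 9: kuzoliramig
surface: kuzoliramig

cell POLE=du, NUM=mi, TOR=em, KEL=lu:
underlying: kuzo-li-n-ko-pad
1. o -> e, u -> i / F C0 _: fires at position(s) 9: kuzolinkepad
2. b -> p, d -> t / _ #: fires at position(s) 12: kuzolinkepat
3. 0 -> i / C _ C: inserts after position(s) 7: kuzolinikepat
surface: kuzolinikepat

cell POLE=du, NUM=em, TOR=em, KEL=lu:
underlying: kuzo-li-ra-ko-pad
1. o -> e, u -> i / F C0 _: no change
2. b -> p, d -> t / _ #: fires at position(s) 13: kuzolirakopat
3. 0 -> i / C _ C: no change
surface: kuzolirakopat

cell POLE=ki, NUM=mi, TOR=em, KEL=lu:
underlying: kuzo-ka-n-ko-pad
1. o -> e, u -> i / F C0 _: no change
2. b -> p, d -> t / _ #: fires at position(s) 12: kuzokankopat
3. 0 -> i / C _ C: inserts after position(s) 7: kuzokanikopat
surface: kuzokanikopat

cell POLE=ol, NUM=mi, TOR=ri, KEL=lu:
underlying: kuzo-pi-n-ko-g
1. o -> e, u -> i / F C0 _: fires at position(s) 9: kuzopinkeg
2. b -> p, d -> t / _ #: no change
3. 0 -> i / C _ C: inserts after position(s) 7: kuzopinikeg
surface: kuzopinikeg


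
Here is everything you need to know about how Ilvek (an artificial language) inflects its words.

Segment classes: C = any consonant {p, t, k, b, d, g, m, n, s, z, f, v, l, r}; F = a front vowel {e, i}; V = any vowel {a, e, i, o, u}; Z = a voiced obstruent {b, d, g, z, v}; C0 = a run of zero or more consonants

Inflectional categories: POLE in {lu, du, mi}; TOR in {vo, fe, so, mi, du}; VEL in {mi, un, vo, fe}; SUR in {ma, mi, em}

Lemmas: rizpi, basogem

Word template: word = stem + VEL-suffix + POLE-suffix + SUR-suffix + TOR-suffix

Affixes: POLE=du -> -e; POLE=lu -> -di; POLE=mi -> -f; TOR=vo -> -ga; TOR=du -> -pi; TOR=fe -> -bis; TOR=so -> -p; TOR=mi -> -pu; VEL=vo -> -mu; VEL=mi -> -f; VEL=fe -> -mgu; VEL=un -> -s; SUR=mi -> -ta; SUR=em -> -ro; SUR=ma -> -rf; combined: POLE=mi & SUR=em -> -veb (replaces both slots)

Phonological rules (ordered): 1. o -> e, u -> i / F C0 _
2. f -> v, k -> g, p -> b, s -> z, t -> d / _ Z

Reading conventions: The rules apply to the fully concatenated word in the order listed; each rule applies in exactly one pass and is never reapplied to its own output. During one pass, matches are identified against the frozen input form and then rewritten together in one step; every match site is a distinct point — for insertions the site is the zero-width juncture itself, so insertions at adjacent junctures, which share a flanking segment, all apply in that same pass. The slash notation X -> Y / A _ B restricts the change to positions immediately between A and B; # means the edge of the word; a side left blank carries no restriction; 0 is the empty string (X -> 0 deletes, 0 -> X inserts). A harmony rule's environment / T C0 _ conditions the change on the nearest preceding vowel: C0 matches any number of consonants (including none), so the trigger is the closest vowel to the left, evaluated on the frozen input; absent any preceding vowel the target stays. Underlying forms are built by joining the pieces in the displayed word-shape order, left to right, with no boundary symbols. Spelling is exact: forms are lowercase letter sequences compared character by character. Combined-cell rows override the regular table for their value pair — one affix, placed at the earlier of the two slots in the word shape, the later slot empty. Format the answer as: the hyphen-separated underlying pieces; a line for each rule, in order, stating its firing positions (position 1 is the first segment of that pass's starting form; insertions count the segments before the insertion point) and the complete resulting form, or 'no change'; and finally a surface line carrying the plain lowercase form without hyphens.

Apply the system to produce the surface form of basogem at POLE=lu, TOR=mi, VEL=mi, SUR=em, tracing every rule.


underlying: basogem-f-di-ro-pu
1. o -> e, u -> i / F C0 _: fires at position(s) 12: basogemfdirepu
2. f -> v, k -> g, p -> b, s -> z, t -> d / _ Z: fires at position(s) 8: basogemvdirepu
surface: basogemvdirepu


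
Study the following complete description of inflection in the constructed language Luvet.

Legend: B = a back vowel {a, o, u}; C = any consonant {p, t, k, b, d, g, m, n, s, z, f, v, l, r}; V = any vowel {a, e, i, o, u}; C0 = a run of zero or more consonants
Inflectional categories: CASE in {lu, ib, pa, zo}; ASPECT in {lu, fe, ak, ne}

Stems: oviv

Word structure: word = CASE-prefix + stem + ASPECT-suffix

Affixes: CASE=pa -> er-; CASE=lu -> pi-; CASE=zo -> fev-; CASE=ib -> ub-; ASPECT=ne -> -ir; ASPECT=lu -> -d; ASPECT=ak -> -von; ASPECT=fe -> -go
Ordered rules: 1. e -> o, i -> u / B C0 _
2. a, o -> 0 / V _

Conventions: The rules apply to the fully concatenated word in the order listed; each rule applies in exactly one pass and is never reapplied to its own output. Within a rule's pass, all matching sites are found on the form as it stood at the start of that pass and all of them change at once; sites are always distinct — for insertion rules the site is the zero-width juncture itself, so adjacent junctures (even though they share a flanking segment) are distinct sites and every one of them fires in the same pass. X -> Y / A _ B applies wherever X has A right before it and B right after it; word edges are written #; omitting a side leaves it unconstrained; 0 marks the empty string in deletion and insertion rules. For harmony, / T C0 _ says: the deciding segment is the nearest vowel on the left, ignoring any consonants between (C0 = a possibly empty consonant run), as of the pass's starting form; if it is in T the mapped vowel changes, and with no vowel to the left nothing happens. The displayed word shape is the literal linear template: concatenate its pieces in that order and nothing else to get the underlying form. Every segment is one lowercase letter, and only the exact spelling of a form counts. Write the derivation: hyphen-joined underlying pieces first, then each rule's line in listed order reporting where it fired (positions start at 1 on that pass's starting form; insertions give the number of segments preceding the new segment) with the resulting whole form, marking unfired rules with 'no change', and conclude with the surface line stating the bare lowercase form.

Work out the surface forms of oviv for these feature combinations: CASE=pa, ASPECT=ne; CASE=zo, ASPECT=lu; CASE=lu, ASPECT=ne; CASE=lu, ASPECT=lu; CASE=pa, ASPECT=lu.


cell CASE=pa, ASPECT=ne:
underlying: er-oviv-ir
1. e -> o, i -> u / B C0 _: fires at position(s) 5: erovuvir
2. a, o -> 0 / V _: no change
surface: erovuvir

cell CASE=zo, ASPECT=lu:
underlying: fev-oviv-d
1. e -> o, i -> u / B C0 _: fires at position(s) 6: fevovuvd
2. a, o -> 0 / V _: no change
surface: fevovuvd

cell CASE=lu, ASPECT=ne:
underlying: pi-oviv-ir
1. e -> o, i -> u / B C0 _: fires at position(s) 5: piovuvir
2. a, o -> 0 / V _: fires at position(s) 3: pivuvir
surface: pivuvir

cell CASE=lu, ASPECT=lu:
underlying: pi-oviv-d
1. e -> o, i -> u / B C0 _: fires at position(s) 5: piovuvd
2. a, o -> 0 / V _: fires at position(s) 3: pivuvd
surface: pivuvd

cell CASE=pa, ASPECT=lu:
underlying: er-oviv-d
1. e -> o, i -> u / B C0 _: fires at position(s) 5: erovuvd
2. a, o -> 0 / V _: no change
surface: erovuvd


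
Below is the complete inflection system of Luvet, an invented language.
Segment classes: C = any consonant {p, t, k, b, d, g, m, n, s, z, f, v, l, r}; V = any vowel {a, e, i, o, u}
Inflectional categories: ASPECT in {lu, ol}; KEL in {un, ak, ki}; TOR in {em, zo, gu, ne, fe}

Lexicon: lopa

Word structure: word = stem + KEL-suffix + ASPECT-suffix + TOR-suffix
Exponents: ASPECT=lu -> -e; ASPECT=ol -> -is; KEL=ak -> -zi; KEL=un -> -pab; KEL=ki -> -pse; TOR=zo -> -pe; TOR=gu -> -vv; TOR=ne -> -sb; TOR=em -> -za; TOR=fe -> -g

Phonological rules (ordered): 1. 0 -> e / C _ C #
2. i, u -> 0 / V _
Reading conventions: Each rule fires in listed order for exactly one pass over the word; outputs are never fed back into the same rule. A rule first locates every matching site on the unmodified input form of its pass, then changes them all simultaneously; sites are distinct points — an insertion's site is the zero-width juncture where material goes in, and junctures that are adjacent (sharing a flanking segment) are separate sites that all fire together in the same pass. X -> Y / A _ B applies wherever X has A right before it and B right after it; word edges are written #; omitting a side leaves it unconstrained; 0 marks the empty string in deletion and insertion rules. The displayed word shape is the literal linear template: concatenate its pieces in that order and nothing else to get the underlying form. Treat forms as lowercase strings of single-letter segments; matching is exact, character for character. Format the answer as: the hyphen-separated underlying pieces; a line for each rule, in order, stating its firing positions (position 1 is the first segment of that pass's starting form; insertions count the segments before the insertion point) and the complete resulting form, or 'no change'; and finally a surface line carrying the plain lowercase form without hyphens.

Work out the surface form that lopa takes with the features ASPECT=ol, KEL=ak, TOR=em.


underlying: lopa-zi-is-za
1. 0 -> e / C _ C #: no change
2. i, u -> 0 / V _: fires at position(s) 7: lopazisza
surface: lopazisza


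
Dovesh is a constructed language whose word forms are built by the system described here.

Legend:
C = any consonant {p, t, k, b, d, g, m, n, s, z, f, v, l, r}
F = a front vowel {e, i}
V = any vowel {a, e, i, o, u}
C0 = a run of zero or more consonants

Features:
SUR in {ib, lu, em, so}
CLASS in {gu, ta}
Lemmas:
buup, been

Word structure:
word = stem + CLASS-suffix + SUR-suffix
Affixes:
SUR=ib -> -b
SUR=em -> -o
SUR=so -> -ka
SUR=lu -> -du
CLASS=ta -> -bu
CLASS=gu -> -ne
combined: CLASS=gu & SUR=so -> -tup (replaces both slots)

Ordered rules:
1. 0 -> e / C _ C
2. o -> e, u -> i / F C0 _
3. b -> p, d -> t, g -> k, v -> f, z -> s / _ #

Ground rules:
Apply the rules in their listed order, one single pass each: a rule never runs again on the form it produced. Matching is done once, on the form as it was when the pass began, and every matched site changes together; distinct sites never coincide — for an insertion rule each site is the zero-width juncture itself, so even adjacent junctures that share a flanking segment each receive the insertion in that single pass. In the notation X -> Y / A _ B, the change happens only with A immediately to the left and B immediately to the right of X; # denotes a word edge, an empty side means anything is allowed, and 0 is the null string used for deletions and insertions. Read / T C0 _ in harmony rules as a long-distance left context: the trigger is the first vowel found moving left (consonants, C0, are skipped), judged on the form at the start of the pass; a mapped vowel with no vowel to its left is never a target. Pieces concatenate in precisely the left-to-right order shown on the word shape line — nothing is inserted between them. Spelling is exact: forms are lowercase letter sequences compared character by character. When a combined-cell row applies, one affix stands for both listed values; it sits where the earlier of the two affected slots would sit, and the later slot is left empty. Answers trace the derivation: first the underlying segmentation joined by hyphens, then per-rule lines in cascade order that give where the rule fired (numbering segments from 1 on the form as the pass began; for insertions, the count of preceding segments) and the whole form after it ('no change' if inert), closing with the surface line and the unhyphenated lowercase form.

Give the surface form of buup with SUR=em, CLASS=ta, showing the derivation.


underlying: buup-bu-o
1. 0 -> e / C _ C: inserts after position(s) 4: buupebuo
2. o -> e, u -> i / F C0 _: fires at position(s) 7: buupebio
3. b -> p, d -> t, g -> k, v -> f, z -> s / _ #: no change
surface: buupebio


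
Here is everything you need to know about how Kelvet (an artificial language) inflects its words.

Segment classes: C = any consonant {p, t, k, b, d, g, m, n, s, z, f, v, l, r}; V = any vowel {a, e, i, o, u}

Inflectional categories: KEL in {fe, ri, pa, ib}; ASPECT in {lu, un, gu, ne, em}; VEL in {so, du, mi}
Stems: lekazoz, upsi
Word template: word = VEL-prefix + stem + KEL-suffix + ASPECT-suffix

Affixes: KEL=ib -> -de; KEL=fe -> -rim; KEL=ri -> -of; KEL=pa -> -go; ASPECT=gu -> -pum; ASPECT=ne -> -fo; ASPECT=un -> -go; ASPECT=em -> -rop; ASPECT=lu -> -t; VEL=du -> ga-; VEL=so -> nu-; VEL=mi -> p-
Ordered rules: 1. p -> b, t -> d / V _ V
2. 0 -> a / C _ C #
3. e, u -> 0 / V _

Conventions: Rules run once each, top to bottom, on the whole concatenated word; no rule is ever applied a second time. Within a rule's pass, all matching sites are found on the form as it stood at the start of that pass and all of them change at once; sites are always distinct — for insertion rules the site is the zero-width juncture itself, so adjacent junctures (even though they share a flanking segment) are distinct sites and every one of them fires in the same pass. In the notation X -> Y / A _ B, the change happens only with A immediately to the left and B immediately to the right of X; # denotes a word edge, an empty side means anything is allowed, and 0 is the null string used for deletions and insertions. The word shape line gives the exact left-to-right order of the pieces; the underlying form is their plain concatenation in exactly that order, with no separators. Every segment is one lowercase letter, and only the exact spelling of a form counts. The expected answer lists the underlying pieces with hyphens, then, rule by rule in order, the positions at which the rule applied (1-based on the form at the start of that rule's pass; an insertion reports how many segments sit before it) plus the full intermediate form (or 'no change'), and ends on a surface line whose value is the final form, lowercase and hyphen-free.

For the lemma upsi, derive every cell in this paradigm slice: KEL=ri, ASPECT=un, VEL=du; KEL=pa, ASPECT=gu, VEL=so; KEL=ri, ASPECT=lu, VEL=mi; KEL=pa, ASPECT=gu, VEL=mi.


cell KEL=ri, ASPECT=un, VEL=du:
underlying: ga-upsi-of-go
1. p -> b, t -> d / V _ V: no change
2. 0 -> a / C _ C #: no change
3. e, u -> 0 / V _: fires at position(s) 3: gapsiofgo
surface: gapsiofgo

cell KEL=pa, ASPECT=gu, VEL=so:
underlying: nu-upsi-go-pum
1. p -> b, t -> d / V _ V: fires at position(s) 9: nuupsigobum
2. 0 -> a / C _ C #: no change
3. e, u -> 0 / V _: fires at position(s) 3: nupsigobum
surface: nupsigobum

cell KEL=ri, ASPECT=lu, VEL=mi:
underlying: p-upsi-of-t
1. p -> b, t -> d / V _ V: no change
2. 0 -> a / C _ C #: inserts after position(s) 7: pupsiofat
3. e, u -> 0 / V _: no change
surface: pupsiofat

cell KEL=pa, ASPECT=gu, VEL=mi:
underlying: p-upsi-go-pum
1. p -> b, t -> d / V _ V: fires at position(s) 8: pupsigobum
2. 0 -> a / C _ C #: no change
3. e, u -> 0 / V _: no change
surface: pupsigobum


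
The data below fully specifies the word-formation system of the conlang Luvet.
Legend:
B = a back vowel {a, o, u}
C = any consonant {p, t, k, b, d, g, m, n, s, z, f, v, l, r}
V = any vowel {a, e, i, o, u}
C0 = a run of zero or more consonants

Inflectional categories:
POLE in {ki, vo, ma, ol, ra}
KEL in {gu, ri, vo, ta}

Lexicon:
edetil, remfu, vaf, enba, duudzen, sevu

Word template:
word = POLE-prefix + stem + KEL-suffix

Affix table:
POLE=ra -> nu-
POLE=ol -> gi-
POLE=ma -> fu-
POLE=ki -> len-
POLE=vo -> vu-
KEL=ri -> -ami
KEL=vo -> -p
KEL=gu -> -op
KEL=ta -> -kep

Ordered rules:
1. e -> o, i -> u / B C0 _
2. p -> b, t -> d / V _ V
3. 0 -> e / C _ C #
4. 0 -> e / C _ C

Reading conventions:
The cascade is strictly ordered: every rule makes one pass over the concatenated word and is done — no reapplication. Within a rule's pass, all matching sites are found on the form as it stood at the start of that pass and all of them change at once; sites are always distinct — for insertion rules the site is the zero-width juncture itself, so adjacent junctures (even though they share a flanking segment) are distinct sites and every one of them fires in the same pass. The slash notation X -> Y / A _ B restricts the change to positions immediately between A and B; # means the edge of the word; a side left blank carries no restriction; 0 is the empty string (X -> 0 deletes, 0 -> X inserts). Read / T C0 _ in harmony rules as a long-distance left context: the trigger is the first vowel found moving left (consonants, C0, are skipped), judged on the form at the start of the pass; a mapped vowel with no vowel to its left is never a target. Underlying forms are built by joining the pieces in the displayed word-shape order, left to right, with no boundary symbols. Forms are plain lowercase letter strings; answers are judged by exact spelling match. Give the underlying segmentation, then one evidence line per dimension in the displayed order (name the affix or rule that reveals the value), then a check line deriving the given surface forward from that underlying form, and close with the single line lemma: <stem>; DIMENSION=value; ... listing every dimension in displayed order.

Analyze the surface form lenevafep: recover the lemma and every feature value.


underlying: len-vaf-p
POLE=ki - signalled by the affix len-
KEL=vo - signalled by the affix -p
check: lenvafp -> lenvafp -> lenvafp -> lenvafep -> lenevafep
lemma: vaf; POLE=ki; KEL=vo
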